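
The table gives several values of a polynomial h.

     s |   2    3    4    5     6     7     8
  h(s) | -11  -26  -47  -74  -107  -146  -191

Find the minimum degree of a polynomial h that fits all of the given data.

Forward differences of the values at s = 2, 3, 4, 5, 6, 7, 8:
  h  : -11  -26  -47  -74  -107  -146  -191
  Δ  : -15  -21  -27  -33  -39  -45
  Δ^2: -6  -6  -6  -6  -6
  Δ^3: 0  0  0  0
  Δ^4: 0  0  0
  Δ^5: 0  0
  Δ^6: 0
The second differences are constant (-6) and nonzero, while all higher differences vanish, so the minimal degree is 2.

2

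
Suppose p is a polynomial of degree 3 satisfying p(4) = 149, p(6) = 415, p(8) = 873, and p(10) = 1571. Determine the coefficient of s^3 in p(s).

1

Write p(s) = as^3 + bs^2 + cs + d. Substituting each data point gives a linear system:
  64a + 16b + 4c + d = 149
  216a + 36b + 6c + d = 415
  512a + 64b + 8c + d = 873
  1000a + 100b + 10c + d = 1571
Solving the system yields a = 1, b = 6, c = -3, d = 1.
So p(s) = s^3 + 6s^2 - 3s + 1.
The leading coefficient is 1.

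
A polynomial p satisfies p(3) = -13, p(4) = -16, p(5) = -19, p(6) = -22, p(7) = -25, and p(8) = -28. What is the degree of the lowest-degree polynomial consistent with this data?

Forward differences of the values at x = 3, 4, 5, 6, 7, 8:
  p  : -13  -16  -19  -22  -25  -28
  Δ  : -3  -3  -3  -3  -3
  Δ^2: 0  0  0  0
  Δ^3: 0  0  0
  Δ^4: 0  0
  Δ^5: 0
The first differences are constant (-3) and nonzero, while all higher differences vanish, so the minimal degree is 1.

1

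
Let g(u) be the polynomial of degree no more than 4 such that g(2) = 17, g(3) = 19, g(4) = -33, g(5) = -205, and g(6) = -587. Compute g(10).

Write g(u) = au^4 + bu^3 + cu^2 + du + e. Substituting each data point gives a linear system:
  16a + 8b + 4c + 2d + e = 17
  81a + 27b + 9c + 3d + e = 19
  256a + 64b + 16c + 4d + e = -33
  625a + 125b + 25c + 5d + e = -205
  1296a + 216b + 36c + 6d + e = -587
Solving the system yields a = -1, b = 3, c = 1, d = 5, e = -5.
So g(u) = -u^4 + 3u^3 + u^2 + 5u - 5.
Then g(10) = -6855.

-6855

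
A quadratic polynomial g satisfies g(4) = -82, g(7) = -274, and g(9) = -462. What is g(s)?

Write g(s) = as^2 + bs + c. Substituting each data point gives a linear system:
  16a + 4b + c = -82
  49a + 7b + c = -274
  81a + 9b + c = -462
Solving the system yields a = -6, b = 2, c = 6.
So g(s) = -6s^2 + 2s + 6.
Check: g(9) = -462. ✓

g(s) = -6s^2 + 2s + 6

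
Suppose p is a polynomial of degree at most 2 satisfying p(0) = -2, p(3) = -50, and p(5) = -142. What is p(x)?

p(x) = -6x^2 + 2x - 2

Write p(x) = ax^2 + bx + c. Substituting each data point gives a linear system:
  c = -2
  9a + 3b + c = -50
  25a + 5b + c = -142
Solving the system yields a = -6, b = 2, c = -2.
So p(x) = -6x^2 + 2x - 2.
Check: p(3) = -50. ✓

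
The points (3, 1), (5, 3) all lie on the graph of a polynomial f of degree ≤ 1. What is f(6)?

4

Write f(t) = at + b. Substituting each data point gives a linear system:
  3a + b = 1
  5a + b = 3
Solving the system yields a = 1, b = -2.
So f(t) = t - 2.
Then f(6) = 4.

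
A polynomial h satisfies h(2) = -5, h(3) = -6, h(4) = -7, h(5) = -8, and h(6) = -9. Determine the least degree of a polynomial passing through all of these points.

1

Forward differences of the values at u = 2, 3, 4, 5, 6:
  h  : -5  -6  -7  -8  -9
  Δ  : -1  -1  -1  -1
  Δ^2: 0  0  0
  Δ^3: 0  0
  Δ^4: 0
The first differences are constant (-1) and nonzero, while all higher differences vanish, so the minimal degree is 1.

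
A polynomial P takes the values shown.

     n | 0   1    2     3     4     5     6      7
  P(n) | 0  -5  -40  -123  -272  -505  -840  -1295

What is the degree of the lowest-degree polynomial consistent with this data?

3

Forward differences of the values at n = 0, 1, 2, 3, 4, 5, 6, 7:
  P  : 0  -5  -40  -123  -272  -505  -840  -1295
  Δ  : -5  -35  -83  -149  -233  -335  -455
  Δ^2: -30  -48  -66  -84  -102  -120
  Δ^3: -18  -18  -18  -18  -18
  Δ^4: 0  0  0  0
  Δ^5: 0  0  0
  Δ^6: 0  0
  Δ^7: 0
The third differences are constant (-18) and nonzero, while all higher differences vanish, so the minimal degree is 3.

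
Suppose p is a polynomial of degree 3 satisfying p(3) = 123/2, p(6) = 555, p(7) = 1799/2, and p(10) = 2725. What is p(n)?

Write p(n) = an^3 + bn^2 + cn + d. Substituting each data point gives a linear system:
  27a + 9b + 3c + d = 123/2
  216a + 36b + 6c + d = 555
  343a + 49b + 7c + d = 1799/2
  1000a + 100b + 10c + d = 2725
Solving the system yields a = 3, b = -3, c = 5/2, d = 0.
So p(n) = 3n^3 - 3n^2 + (5/2)n.
Check: p(6) = 555. ✓

p(n) = 3n^3 - 3n^2 + (5/2)n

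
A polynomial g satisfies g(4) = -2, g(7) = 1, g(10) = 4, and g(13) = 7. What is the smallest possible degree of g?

1

Forward differences of the values at s = 4, 7, 10, 13:
  g  : -2  1  4  7
  Δ  : 3  3  3
  Δ^2: 0  0
  Δ^3: 0
The first differences are constant (3) and nonzero, while all higher differences vanish, so the minimal degree is 1.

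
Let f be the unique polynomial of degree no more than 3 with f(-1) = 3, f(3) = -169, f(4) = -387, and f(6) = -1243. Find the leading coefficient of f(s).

Write f(s) = as^3 + bs^2 + cs + d. Substituting each data point gives a linear system:
  -a + b - c + d = 3
  27a + 9b + 3c + d = -169
  64a + 16b + 4c + d = -387
  216a + 36b + 6c + d = -1243
Solving the system yields a = -5, b = -5, c = 2, d = 5.
So f(s) = -5s^3 - 5s^2 + 2s + 5.
The leading coefficient is -5.

-5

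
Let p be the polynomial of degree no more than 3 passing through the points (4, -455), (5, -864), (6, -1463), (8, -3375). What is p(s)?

p(s) = -6s^3 - 5s^2 + 2s + 1

Write p(s) = as^3 + bs^2 + cs + d. Substituting each data point gives a linear system:
  64a + 16b + 4c + d = -455
  125a + 25b + 5c + d = -864
  216a + 36b + 6c + d = -1463
  512a + 64b + 8c + d = -3375
Solving the system yields a = -6, b = -5, c = 2, d = 1.
So p(s) = -6s^3 - 5s^2 + 2s + 1.
Check: p(5) = -864. ✓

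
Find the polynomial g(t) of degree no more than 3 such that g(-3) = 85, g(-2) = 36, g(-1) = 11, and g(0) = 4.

g(t) = -t^3 + 6t^2 + 4

Using the Lagrange interpolation formula with nodes -3, -2, -1, 0:
  L_0(t) = (t + 2)(t + 1)t / -6
  L_1(t) = (t + 3)(t + 1)t / 2
  L_2(t) = (t + 3)(t + 2)t / -2
  L_3(t) = (t + 3)(t + 2)(t + 1) / 6
Then g(t) = 85·L_0(t) + 36·L_1(t) + 11·L_2(t) + 4·L_3(t).
Expanding and collecting terms gives g(t) = -t^3 + 6t^2 + 4.
Check: g(-1) = 11. ✓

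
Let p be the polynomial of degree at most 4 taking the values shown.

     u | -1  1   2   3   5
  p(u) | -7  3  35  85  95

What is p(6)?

Using the Lagrange interpolation formula with nodes -1, 1, 2, 3, 5:
  L_0(u) = (u - 1)(u - 2)(u - 3)(u - 5) / 144
  L_1(u) = (u + 1)(u - 2)(u - 3)(u - 5) / -16
  L_2(u) = (u + 1)(u - 1)(u - 3)(u - 5) / 9
  L_3(u) = (u + 1)(u - 1)(u - 2)(u - 5) / -16
  L_4(u) = (u + 1)(u - 1)(u - 2)(u - 3) / 144
Then p(u) = -7·L_0(u) + 3·L_1(u) + 35·L_2(u) + 85·L_3(u) + 95·L_4(u).
Expanding and collecting terms gives p(u) = -u^4 + 5u^3 + 4u^2 - 5.
Evaluating at u = 6: p(6) = -77.

-77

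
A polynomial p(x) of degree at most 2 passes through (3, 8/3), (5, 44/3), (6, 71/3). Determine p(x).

Using the Lagrange interpolation formula with nodes 3, 5, 6:
  L_0(x) = (x - 5)(x - 6) / 6
  L_1(x) = (x - 3)(x - 6) / -2
  L_2(x) = (x - 3)(x - 5) / 3
Then p(x) = 8/3·L_0(x) + 44/3·L_1(x) + 71/3·L_2(x).
Expanding and collecting terms gives p(x) = x² - 2x - 1/3.
Check: p(6) = 71/3. ✓

p(x) = x^2 - 2x - 1/3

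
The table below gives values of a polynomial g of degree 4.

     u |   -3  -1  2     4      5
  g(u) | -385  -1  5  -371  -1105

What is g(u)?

g(u) = -3u^4 + 6u^3 + u^2 - 2u + 5

Using the Lagrange interpolation formula with nodes -3, -1, 2, 4, 5:
  L_0(u) = (u + 1)(u - 2)(u - 4)(u - 5) / 560
  L_1(u) = (u + 3)(u - 2)(u - 4)(u - 5) / -180
  L_2(u) = (u + 3)(u + 1)(u - 4)(u - 5) / 90
  L_3(u) = (u + 3)(u + 1)(u - 2)(u - 5) / -70
  L_4(u) = (u + 3)(u + 1)(u - 2)(u - 4) / 144
Then g(u) = -385·L_0(u) - 1·L_1(u) + 5·L_2(u) - 371·L_3(u) - 1105·L_4(u).
Expanding and collecting terms gives g(u) = -3u^4 + 6u^3 + u^2 - 2u + 5.
Check: g(5) = -1105. ✓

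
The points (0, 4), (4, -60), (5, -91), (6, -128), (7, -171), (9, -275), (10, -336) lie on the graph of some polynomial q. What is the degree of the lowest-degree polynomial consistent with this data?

2

Divided differences on the nodes 0, 4, 5, 6, 7, 9, 10:
  order 0: 4  -60  -91  -128  -171  -275  -336
  order 1: -16  -31  -37  -43  -52  -61
  order 2: -3  -3  -3  -3  -3
  order 3: 0  0  0  0
  order 4: 0  0  0
  order 5: 0  0
  order 6: 0
The order-2 divided differences are all -3 (nonzero) and every higher order vanishes, so the data lies on a polynomial of degree exactly 2.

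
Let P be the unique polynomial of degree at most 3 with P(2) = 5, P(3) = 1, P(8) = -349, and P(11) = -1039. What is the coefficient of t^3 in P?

-1

Write P(t) = at^3 + bt^2 + ct + d. Substituting each data point gives a linear system:
  8a + 4b + 2c + d = 5
  27a + 9b + 3c + d = 1
  512a + 64b + 8c + d = -349
  1331a + 121b + 11c + d = -1039
Solving the system yields a = -1, b = 2, c = 5, d = -5.
So P(t) = -t^3 + 2t^2 + 5t - 5.
The leading coefficient is -1.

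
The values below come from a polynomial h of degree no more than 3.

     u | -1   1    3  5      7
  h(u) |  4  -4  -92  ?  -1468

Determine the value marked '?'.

The 4 known points determine the degree-3 polynomial uniquely.
Write h(u) = au^3 + bu^2 + cu + d. Substituting each data point gives a linear system:
  -a + b - c + d = 4
  a + b + c + d = -4
  27a + 9b + 3c + d = -92
  343a + 49b + 7c + d = -1468
Solving the system yields a = -5, b = 5, c = 1, d = -5.
So h(u) = -5u³ + 5u² + u - 5.
Then h(5) = -500.

-500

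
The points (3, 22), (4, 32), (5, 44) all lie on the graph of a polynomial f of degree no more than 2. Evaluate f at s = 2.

Write f(s) = as^2 + bs + c. Substituting each data point gives a linear system:
  9a + 3b + c = 22
  16a + 4b + c = 32
  25a + 5b + c = 44
Solving the system yields a = 1, b = 3, c = 4.
So f(s) = s^2 + 3s + 4.
Then f(2) = 14.

14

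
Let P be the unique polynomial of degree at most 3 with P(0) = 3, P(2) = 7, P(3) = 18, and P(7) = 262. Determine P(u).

Using the Lagrange interpolation formula with nodes 0, 2, 3, 7:
  L_0(u) = (u - 2)(u - 3)(u - 7) / -42
  L_1(u) = u(u - 3)(u - 7) / 10
  L_2(u) = u(u - 2)(u - 7) / -12
  L_3(u) = u(u - 2)(u - 3) / 140
Then P(u) = 3·L_0(u) + 7·L_1(u) + 18·L_2(u) + 262·L_3(u).
Expanding and collecting terms gives P(u) = u^3 - 2u^2 + 2u + 3.
Check: P(7) = 262. ✓

P(u) = u^3 - 2u^2 + 2u + 3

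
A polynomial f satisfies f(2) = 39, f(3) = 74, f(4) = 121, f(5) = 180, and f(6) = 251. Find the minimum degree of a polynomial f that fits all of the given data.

Forward differences of the values at x = 2, 3, 4, 5, 6:
  f  : 39  74  121  180  251
  Δ  : 35  47  59  71
  Δ^2: 12  12  12
  Δ^3: 0  0
  Δ^4: 0
The second differences are constant (12) and nonzero, while all higher differences vanish, so the minimal degree is 2.

2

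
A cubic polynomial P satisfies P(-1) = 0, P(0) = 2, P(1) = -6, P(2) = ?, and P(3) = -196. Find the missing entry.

-60

On equispaced nodes a degree-3 polynomial has vanishing fourth forward difference, so
  P(-1) - 4·P(0) + 6·P(1) - 4·P(2) + P(3) = 0.
Substituting the known values and solving for P(2):
  -4·P(2) = 240
  P(2) = -60.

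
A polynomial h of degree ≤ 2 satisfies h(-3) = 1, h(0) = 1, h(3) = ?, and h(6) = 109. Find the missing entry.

37

The 3 known points determine the degree-2 polynomial uniquely.
Write h(x) = ax^2 + bx + c. Substituting each data point gives a linear system:
  9a - 3b + c = 1
  c = 1
  36a + 6b + c = 109
Solving the system yields a = 2, b = 6, c = 1.
So h(x) = 2x^2 + 6x + 1.
Then h(3) = 37.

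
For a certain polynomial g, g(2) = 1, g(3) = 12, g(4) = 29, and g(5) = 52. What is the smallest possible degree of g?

2

Divided differences on the nodes 2, 3, 4, 5:
  order 0: 1  12  29  52
  order 1: 11  17  23
  order 2: 3  3
  order 3: 0
The order-2 divided differences are all 3 (nonzero) and every higher order vanishes, so the data lies on a polynomial of degree exactly 2.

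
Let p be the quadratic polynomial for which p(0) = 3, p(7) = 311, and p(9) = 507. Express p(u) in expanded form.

Write p(u) = au^2 + bu + c. Substituting each data point gives a linear system:
  c = 3
  49a + 7b + c = 311
  81a + 9b + c = 507
Solving the system yields a = 6, b = 2, c = 3.
So p(u) = 6u^2 + 2u + 3.
Check: p(0) = 3. ✓

p(u) = 6u^2 + 2u + 3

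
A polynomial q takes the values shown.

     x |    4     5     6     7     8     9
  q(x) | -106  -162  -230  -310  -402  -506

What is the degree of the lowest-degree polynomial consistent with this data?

2

Forward differences of the values at x = 4, 5, 6, 7, 8, 9:
  q  : -106  -162  -230  -310  -402  -506
  Δ  : -56  -68  -80  -92  -104
  Δ^2: -12  -12  -12  -12
  Δ^3: 0  0  0
  Δ^4: 0  0
  Δ^5: 0
The second differences are constant (-12) and nonzero, while all higher differences vanish, so the minimal degree is 2.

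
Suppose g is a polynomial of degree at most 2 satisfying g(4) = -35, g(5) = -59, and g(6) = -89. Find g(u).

g(u) = -3u^2 + 3u + 1

Using the Lagrange interpolation formula with nodes 4, 5, 6:
  L_0(u) = (u - 5)(u - 6) / 2
  L_1(u) = (u - 4)(u - 6) / -1
  L_2(u) = (u - 4)(u - 5) / 2
Then g(u) = -35·L_0(u) - 59·L_1(u) - 89·L_2(u).
Expanding and collecting terms gives g(u) = -3u^2 + 3u + 1.
Check: g(5) = -59. ✓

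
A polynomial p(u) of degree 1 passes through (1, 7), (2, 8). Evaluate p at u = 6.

Using the Lagrange interpolation formula with nodes 1, 2:
  L_0(u) = (u - 2) / -1
  L_1(u) = (u - 1) / 1
Then p(u) = 7·L_0(u) + 8·L_1(u).
Expanding and collecting terms gives p(u) = u + 6.
Evaluating at u = 6: p(6) = 12.

12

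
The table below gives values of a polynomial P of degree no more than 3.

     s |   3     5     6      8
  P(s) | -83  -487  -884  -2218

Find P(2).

-16

Using the Lagrange interpolation formula with nodes 3, 5, 6, 8:
  L_0(s) = (s - 5)(s - 6)(s - 8) / -30
  L_1(s) = (s - 3)(s - 6)(s - 8) / 6
  L_2(s) = (s - 3)(s - 5)(s - 8) / -6
  L_3(s) = (s - 3)(s - 5)(s - 6) / 30
Then P(s) = -83·L_0(s) - 487·L_1(s) - 884·L_2(s) - 2218·L_3(s).
Expanding and collecting terms gives P(s) = -5s^3 + 5s^2 + 3s - 2.
Evaluating at s = 2: P(2) = -16.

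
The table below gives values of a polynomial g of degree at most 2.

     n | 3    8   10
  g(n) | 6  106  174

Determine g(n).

g(n) = 2n^2 - 2n - 6

Write g(n) = an^2 + bn + c. Substituting each data point gives a linear system:
  9a + 3b + c = 6
  64a + 8b + c = 106
  100a + 10b + c = 174
Solving the system yields a = 2, b = -2, c = -6.
So g(n) = 2n^2 - 2n - 6.
Check: g(8) = 106. ✓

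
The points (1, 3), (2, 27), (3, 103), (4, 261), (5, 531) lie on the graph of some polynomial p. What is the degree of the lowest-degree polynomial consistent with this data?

Forward differences of the values at s = 1, 2, 3, 4, 5:
  p  : 3  27  103  261  531
  Δ  : 24  76  158  270
  Δ^2: 52  82  112
  Δ^3: 30  30
  Δ^4: 0
The third differences are constant (30) and nonzero, while all higher differences vanish, so the minimal degree is 3.

3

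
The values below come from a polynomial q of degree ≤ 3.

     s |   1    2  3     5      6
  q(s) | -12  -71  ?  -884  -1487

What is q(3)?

-212

The 4 known points determine the degree-3 polynomial uniquely.
Write q(s) = as^3 + bs^2 + cs + d. Substituting each data point gives a linear system:
  a + b + c + d = -12
  8a + 4b + 2c + d = -71
  125a + 25b + 5c + d = -884
  216a + 36b + 6c + d = -1487
Solving the system yields a = -6, b = -5, c = -2, d = 1.
So q(s) = -6s³ - 5s² - 2s + 1.
Then q(3) = -212.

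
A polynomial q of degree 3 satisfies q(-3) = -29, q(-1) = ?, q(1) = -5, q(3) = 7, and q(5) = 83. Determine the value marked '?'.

On equispaced nodes a degree-3 polynomial has vanishing fourth forward difference, so
  q(-3) - 4·q(-1) + 6·q(1) - 4·q(3) + q(5) = 0.
Substituting the known values and solving for q(-1):
  -4·q(-1) = 4
  q(-1) = -1.

-1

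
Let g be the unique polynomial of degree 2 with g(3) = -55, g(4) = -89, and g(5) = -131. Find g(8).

Forward differences of the values at u = 3, 4, 5:
  g  : -55  -89  -131
  Δ  : -34  -42
  Δ^2: -8
The second differences are constant, confirming degree 2.
Interpolating (Newton forward form) and evaluating at u = 8 gives g(8) = -305.

-305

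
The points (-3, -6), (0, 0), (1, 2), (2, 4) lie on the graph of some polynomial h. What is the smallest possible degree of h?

1

Divided differences on the nodes -3, 0, 1, 2:
  order 0: -6  0  2  4
  order 1: 2  2  2
  order 2: 0  0
  order 3: 0
The order-1 divided differences are all 2 (nonzero) and every higher order vanishes, so the data lies on a polynomial of degree exactly 1.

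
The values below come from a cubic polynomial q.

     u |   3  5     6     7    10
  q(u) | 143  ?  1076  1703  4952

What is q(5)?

The 4 known points determine the degree-3 polynomial uniquely.
Write q(u) = au^3 + bu^2 + cu + d. Substituting each data point gives a linear system:
  27a + 9b + 3c + d = 143
  216a + 36b + 6c + d = 1076
  343a + 49b + 7c + d = 1703
  1000a + 100b + 10c + d = 4952
Solving the system yields a = 5, b = -1, c = 5, d = 2.
So q(u) = 5u^3 - u^2 + 5u + 2.
Then q(5) = 627.

627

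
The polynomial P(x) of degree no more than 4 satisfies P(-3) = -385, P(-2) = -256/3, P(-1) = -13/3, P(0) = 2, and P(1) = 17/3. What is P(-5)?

-7729/3

Write P(x) = ax^4 + bx^3 + cx^2 + dx + e. Substituting each data point gives a linear system:
  81a - 27b + 9c - 3d + e = -385
  16a - 8b + 4c - 2d + e = -256/3
  a - b + c - d + e = -13/3
  e = 2
  a + b + c + d + e = 17/3
Solving the system yields a = -3, b = 6, c = 5/3, d = -1, e = 2.
So P(x) = -3x⁴ + 6x³ + (5/3)x² - x + 2.
Then P(-5) = -7729/3.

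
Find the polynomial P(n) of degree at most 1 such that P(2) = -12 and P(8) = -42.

P(n) = -5n - 2

Write P(n) = an + b. Substituting each data point gives a linear system:
  2a + b = -12
  8a + b = -42
Solving the system yields a = -5, b = -2.
So P(n) = -5n - 2.
Check: P(8) = -42. ✓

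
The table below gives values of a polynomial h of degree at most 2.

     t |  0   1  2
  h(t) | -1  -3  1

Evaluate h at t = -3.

41

Using the Lagrange interpolation formula with nodes 0, 1, 2:
  L_0(t) = (t - 1)(t - 2) / 2
  L_1(t) = t(t - 2) / -1
  L_2(t) = t(t - 1) / 2
Then h(t) = -1·L_0(t) - 3·L_1(t) + 1·L_2(t).
Expanding and collecting terms gives h(t) = 3t^2 - 5t - 1.
Evaluating at t = -3: h(-3) = 41.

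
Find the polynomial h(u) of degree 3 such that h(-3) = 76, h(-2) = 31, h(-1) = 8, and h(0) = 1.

h(u) = -u^3 + 5u^2 - u + 1

Using the Lagrange interpolation formula with nodes -3, -2, -1, 0:
  L_0(u) = (u + 2)(u + 1)u / -6
  L_1(u) = (u + 3)(u + 1)u / 2
  L_2(u) = (u + 3)(u + 2)u / -2
  L_3(u) = (u + 3)(u + 2)(u + 1) / 6
Then h(u) = 76·L_0(u) + 31·L_1(u) + 8·L_2(u) + 1·L_3(u).
Expanding and collecting terms gives h(u) = -u³ + 5u² - u + 1.
Check: h(0) = 1. ✓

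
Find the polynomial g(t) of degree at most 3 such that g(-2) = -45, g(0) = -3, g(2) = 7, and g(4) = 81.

Using the Lagrange interpolation formula with nodes -2, 0, 2, 4:
  L_0(t) = t(t - 2)(t - 4) / -48
  L_1(t) = (t + 2)(t - 2)(t - 4) / 16
  L_2(t) = (t + 2)t(t - 4) / -16
  L_3(t) = (t + 2)t(t - 2) / 48
Then g(t) = -45·L_0(t) - 3·L_1(t) + 7·L_2(t) + 81·L_3(t).
Expanding and collecting terms gives g(t) = 2t^3 - 4t^2 + 5t - 3.
Check: g(0) = -3. ✓

g(t) = 2t^3 - 4t^2 + 5t - 3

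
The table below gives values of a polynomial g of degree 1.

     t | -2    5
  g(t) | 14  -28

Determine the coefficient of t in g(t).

Write g(t) = at + b. Substituting each data point gives a linear system:
  -2a + b = 14
  5a + b = -28
Solving the system yields a = -6, b = 2.
So g(t) = -6t + 2.
The leading coefficient is -6.

-6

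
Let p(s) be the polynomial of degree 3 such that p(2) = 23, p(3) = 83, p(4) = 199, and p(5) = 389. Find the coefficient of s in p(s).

Write p(s) = as^3 + bs^2 + cs + d. Substituting each data point gives a linear system:
  8a + 4b + 2c + d = 23
  27a + 9b + 3c + d = 83
  64a + 16b + 4c + d = 199
  125a + 25b + 5c + d = 389
Solving the system yields a = 3, b = 1, c = -2, d = -1.
So p(s) = 3s^3 + s^2 - 2s - 1.
The coefficient of s is -2.

-2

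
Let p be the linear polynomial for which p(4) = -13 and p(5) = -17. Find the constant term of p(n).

3

Write p(n) = an + b. Substituting each data point gives a linear system:
  4a + b = -13
  5a + b = -17
Solving the system yields a = -4, b = 3.
So p(n) = -4n + 3.
The constant term is 3.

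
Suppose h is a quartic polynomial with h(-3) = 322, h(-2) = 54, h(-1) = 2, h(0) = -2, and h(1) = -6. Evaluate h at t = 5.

Write h(t) = at^4 + bt^3 + ct^2 + dt + e. Substituting each data point gives a linear system:
  81a - 27b + 9c - 3d + e = 322
  16a - 8b + 4c - 2d + e = 54
  a - b + c - d + e = 2
  e = -2
  a + b + c + d + e = -6
Solving the system yields a = 5, b = 2, c = -5, d = -6, e = -2.
So h(t) = 5t^4 + 2t^3 - 5t^2 - 6t - 2.
Then h(5) = 3218.

3218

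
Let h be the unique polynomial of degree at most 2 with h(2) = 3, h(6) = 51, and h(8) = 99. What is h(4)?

Write h(t) = at^2 + bt + c. Substituting each data point gives a linear system:
  4a + 2b + c = 3
  36a + 6b + c = 51
  64a + 8b + c = 99
Solving the system yields a = 2, b = -4, c = 3.
So h(t) = 2t^2 - 4t + 3.
Then h(4) = 19.

19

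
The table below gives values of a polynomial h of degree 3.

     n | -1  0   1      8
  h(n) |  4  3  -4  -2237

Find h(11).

-5684

Using the Lagrange interpolation formula with nodes -1, 0, 1, 8:
  L_0(n) = n(n - 1)(n - 8) / -18
  L_1(n) = (n + 1)(n - 1)(n - 8) / 8
  L_2(n) = (n + 1)n(n - 8) / -14
  L_3(n) = (n + 1)n(n - 1) / 504
Then h(n) = 4·L_0(n) + 3·L_1(n) - 4·L_2(n) - 2237·L_3(n).
Expanding and collecting terms gives h(n) = -4n^3 - 3n^2 + 3.
Evaluating at n = 11: h(11) = -5684.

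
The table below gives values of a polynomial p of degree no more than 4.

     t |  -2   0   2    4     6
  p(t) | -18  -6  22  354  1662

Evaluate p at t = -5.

309

Forward differences of the values at t = -2, 0, 2, 4, 6:
  p  : -18  -6  22  354  1662
  Δ  : 12  28  332  1308
  Δ^2: 16  304  976
  Δ^3: 288  672
  Δ^4: 384
The fourth differences are constant, confirming degree 4.
Interpolating (Newton forward form) and evaluating at t = -5 gives p(-5) = 309.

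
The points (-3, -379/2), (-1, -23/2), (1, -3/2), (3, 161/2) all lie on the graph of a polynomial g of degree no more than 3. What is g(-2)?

Using the Lagrange interpolation formula with nodes -3, -1, 1, 3:
  L_0(n) = (n + 1)(n - 1)(n - 3) / -48
  L_1(n) = (n + 3)(n - 1)(n - 3) / 16
  L_2(n) = (n + 3)(n + 1)(n - 3) / -16
  L_3(n) = (n + 3)(n + 1)(n - 1) / 48
Then g(n) = -379/2·L_0(n) - 23/2·L_1(n) - 3/2·L_2(n) + 161/2·L_3(n).
Expanding and collecting terms gives g(n) = 5n^3 - 6n^2 - 1/2.
Evaluating at n = -2: g(-2) = -129/2.

-129/2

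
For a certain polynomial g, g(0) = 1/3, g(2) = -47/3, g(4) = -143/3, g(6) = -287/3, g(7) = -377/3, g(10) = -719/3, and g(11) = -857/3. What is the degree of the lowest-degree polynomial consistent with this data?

Divided differences on the nodes 0, 2, 4, 6, 7, 10, 11:
  order 0: 1/3  -47/3  -143/3  -287/3  -377/3  -719/3  -857/3
  order 1: -8  -16  -24  -30  -38  -46
  order 2: -2  -2  -2  -2  -2
  order 3: 0  0  0  0
  order 4: 0  0  0
  order 5: 0  0
  order 6: 0
The order-2 divided differences are all -2 (nonzero) and every higher order vanishes, so the data lies on a polynomial of degree exactly 2.

2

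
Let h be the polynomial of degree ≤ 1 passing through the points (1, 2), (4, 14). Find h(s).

Using the Lagrange interpolation formula with nodes 1, 4:
  L_0(s) = (s - 4) / -3
  L_1(s) = (s - 1) / 3
Then h(s) = 2·L_0(s) + 14·L_1(s).
Expanding and collecting terms gives h(s) = 4s - 2.
Check: h(4) = 14. ✓

h(s) = 4s - 2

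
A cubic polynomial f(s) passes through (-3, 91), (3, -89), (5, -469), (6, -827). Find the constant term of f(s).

Write f(s) = as^3 + bs^2 + cs + d. Substituting each data point gives a linear system:
  -27a + 9b - 3c + d = 91
  27a + 9b + 3c + d = -89
  125a + 25b + 5c + d = -469
  216a + 36b + 6c + d = -827
Solving the system yields a = -4, b = 0, c = 6, d = 1.
So f(s) = -4s³ + 6s + 1.
The constant term is 1.

1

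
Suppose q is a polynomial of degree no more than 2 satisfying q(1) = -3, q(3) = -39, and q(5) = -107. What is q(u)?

q(u) = -4u^2 - 2u + 3

Write q(u) = au^2 + bu + c. Substituting each data point gives a linear system:
  a + b + c = -3
  9a + 3b + c = -39
  25a + 5b + c = -107
Solving the system yields a = -4, b = -2, c = 3.
So q(u) = -4u^2 - 2u + 3.
Check: q(3) = -39. ✓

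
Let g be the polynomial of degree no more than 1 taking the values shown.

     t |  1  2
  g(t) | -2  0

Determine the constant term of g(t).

-4

Write g(t) = at + b. Substituting each data point gives a linear system:
  a + b = -2
  2a + b = 0
Solving the system yields a = 2, b = -4.
So g(t) = 2t - 4.
The constant term is -4.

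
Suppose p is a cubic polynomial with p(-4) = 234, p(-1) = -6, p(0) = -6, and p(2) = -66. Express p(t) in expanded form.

p(t) = -5t^3 - 5t^2 - 6

Write p(t) = at^3 + bt^2 + ct + d. Substituting each data point gives a linear system:
  -64a + 16b - 4c + d = 234
  -a + b - c + d = -6
  d = -6
  8a + 4b + 2c + d = -66
Solving the system yields a = -5, b = -5, c = 0, d = -6.
So p(t) = -5t^3 - 5t^2 - 6.
Check: p(-4) = 234. ✓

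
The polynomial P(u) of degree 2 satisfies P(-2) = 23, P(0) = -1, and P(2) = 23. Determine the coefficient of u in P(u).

0

Write P(u) = au^2 + bu + c. Substituting each data point gives a linear system:
  4a - 2b + c = 23
  c = -1
  4a + 2b + c = 23
Solving the system yields a = 6, b = 0, c = -1.
So P(u) = 6u^2 - 1.
The coefficient of u is 0.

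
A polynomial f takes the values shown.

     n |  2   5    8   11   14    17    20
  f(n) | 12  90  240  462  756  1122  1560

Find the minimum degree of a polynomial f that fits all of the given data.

2

Forward differences of the values at n = 2, 5, 8, 11, 14, 17, 20:
  f  : 12  90  240  462  756  1122  1560
  Δ  : 78  150  222  294  366  438
  Δ^2: 72  72  72  72  72
  Δ^3: 0  0  0  0
  Δ^4: 0  0  0
  Δ^5: 0  0
  Δ^6: 0
The second differences are constant (72) and nonzero, while all higher differences vanish, so the minimal degree is 2.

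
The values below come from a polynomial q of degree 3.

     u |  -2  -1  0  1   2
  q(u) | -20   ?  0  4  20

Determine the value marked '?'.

-4

On equispaced nodes a degree-3 polynomial has vanishing fourth forward difference, so
  q(-2) - 4·q(-1) + 6·q(0) - 4·q(1) + q(2) = 0.
Substituting the known values and solving for q(-1):
  -4·q(-1) = 16
  q(-1) = -4.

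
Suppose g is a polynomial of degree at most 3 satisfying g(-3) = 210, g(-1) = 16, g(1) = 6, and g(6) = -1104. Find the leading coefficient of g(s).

Write g(s) = as^3 + bs^2 + cs + d. Substituting each data point gives a linear system:
  -27a + 9b - 3c + d = 210
  -a + b - c + d = 16
  a + b + c + d = 6
  216a + 36b + 6c + d = -1104
Solving the system yields a = -6, b = 5, c = 1, d = 6.
So g(s) = -6s^3 + 5s^2 + s + 6.
The leading coefficient is -6.

-6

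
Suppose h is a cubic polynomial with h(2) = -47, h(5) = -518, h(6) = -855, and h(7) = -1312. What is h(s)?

h(s) = -3s^3 - 6s^2 + 2s - 3

Using the Lagrange interpolation formula with nodes 2, 5, 6, 7:
  L_0(s) = (s - 5)(s - 6)(s - 7) / -60
  L_1(s) = (s - 2)(s - 6)(s - 7) / 6
  L_2(s) = (s - 2)(s - 5)(s - 7) / -4
  L_3(s) = (s - 2)(s - 5)(s - 6) / 10
Then h(s) = -47·L_0(s) - 518·L_1(s) - 855·L_2(s) - 1312·L_3(s).
Expanding and collecting terms gives h(s) = -3s^3 - 6s^2 + 2s - 3.
Check: h(6) = -855. ✓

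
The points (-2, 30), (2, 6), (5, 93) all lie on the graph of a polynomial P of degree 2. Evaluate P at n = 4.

54

Write P(n) = an^2 + bn + c. Substituting each data point gives a linear system:
  4a - 2b + c = 30
  4a + 2b + c = 6
  25a + 5b + c = 93
Solving the system yields a = 5, b = -6, c = -2.
So P(n) = 5n^2 - 6n - 2.
Then P(4) = 54.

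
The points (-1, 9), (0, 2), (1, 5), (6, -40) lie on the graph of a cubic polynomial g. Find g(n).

Write g(n) = an^3 + bn^2 + cn + d. Substituting each data point gives a linear system:
  -a + b - c + d = 9
  d = 2
  a + b + c + d = 5
  216a + 36b + 6c + d = -40
Solving the system yields a = -1, b = 5, c = -1, d = 2.
So g(n) = -n³ + 5n² - n + 2.
Check: g(-1) = 9. ✓

g(n) = -n^3 + 5n^2 - n + 2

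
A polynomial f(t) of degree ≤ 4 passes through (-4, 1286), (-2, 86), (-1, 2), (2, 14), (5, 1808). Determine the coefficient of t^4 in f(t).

Write f(t) = at^4 + bt^3 + ct^2 + dt + e. Substituting each data point gives a linear system:
  256a - 64b + 16c - 4d + e = 1286
  16a - 8b + 4c - 2d + e = 86
  a - b + c - d + e = 2
  16a + 8b + 4c + 2d + e = 14
  625a + 125b + 25c + 5d + e = 1808
Solving the system yields a = 4, b = -5, c = -3, d = 2, e = -2.
So f(t) = 4t^4 - 5t^3 - 3t^2 + 2t - 2.
The leading coefficient is 4.

4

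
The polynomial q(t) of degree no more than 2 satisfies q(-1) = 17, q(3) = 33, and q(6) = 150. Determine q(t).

Write q(t) = at^2 + bt + c. Substituting each data point gives a linear system:
  a - b + c = 17
  9a + 3b + c = 33
  36a + 6b + c = 150
Solving the system yields a = 5, b = -6, c = 6.
So q(t) = 5t^2 - 6t + 6.
Check: q(-1) = 17. ✓

q(t) = 5t^2 - 6t + 6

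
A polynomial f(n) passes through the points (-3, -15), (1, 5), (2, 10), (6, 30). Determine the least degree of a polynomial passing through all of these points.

1

Divided differences on the nodes -3, 1, 2, 6:
  order 0: -15  5  10  30
  order 1: 5  5  5
  order 2: 0  0
  order 3: 0
The order-1 divided differences are all 5 (nonzero) and every higher order vanishes, so the data lies on a polynomial of degree exactly 1.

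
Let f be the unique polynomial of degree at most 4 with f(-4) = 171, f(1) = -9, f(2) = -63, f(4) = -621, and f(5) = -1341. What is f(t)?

Write f(t) = at^4 + bt^3 + ct^2 + dt + e. Substituting each data point gives a linear system:
  256a - 64b + 16c - 4d + e = 171
  a + b + c + d + e = -9
  16a + 8b + 4c + 2d + e = -63
  256a + 64b + 16c + 4d + e = -621
  625a + 125b + 25c + 5d + e = -1341
Solving the system yields a = -1, b = -6, c = 2, d = -3, e = -1.
So f(t) = -t⁴ - 6t³ + 2t² - 3t - 1.
Check: f(5) = -1341. ✓

f(t) = -t^4 - 6t^3 + 2t^2 - 3t - 1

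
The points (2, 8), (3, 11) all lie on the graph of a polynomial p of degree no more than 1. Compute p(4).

Write p(s) = as + b. Substituting each data point gives a linear system:
  2a + b = 8
  3a + b = 11
Solving the system yields a = 3, b = 2.
So p(s) = 3s + 2.
Then p(4) = 14.

14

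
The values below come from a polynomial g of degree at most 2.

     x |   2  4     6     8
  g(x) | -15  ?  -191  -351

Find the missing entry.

-79

The 3 known points determine the degree-2 polynomial uniquely.
Write g(x) = ax^2 + bx + c. Substituting each data point gives a linear system:
  4a + 2b + c = -15
  36a + 6b + c = -191
  64a + 8b + c = -351
Solving the system yields a = -6, b = 4, c = 1.
So g(x) = -6x² + 4x + 1.
Then g(4) = -79.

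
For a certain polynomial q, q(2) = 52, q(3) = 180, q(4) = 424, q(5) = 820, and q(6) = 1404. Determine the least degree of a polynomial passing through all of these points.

Forward differences of the values at t = 2, 3, 4, 5, 6:
  q  : 52  180  424  820  1404
  Δ  : 128  244  396  584
  Δ^2: 116  152  188
  Δ^3: 36  36
  Δ^4: 0
The third differences are constant (36) and nonzero, while all higher differences vanish, so the minimal degree is 3.

3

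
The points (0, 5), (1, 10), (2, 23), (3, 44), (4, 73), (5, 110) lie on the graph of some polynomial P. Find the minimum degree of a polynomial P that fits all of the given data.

2

Forward differences of the values at t = 0, 1, 2, 3, 4, 5:
  P  : 5  10  23  44  73  110
  Δ  : 5  13  21  29  37
  Δ^2: 8  8  8  8
  Δ^3: 0  0  0
  Δ^4: 0  0
  Δ^5: 0
The second differences are constant (8) and nonzero, while all higher differences vanish, so the minimal degree is 2.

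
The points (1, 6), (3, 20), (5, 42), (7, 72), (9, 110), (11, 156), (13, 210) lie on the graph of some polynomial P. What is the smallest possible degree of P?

2

Forward differences of the values at x = 1, 3, 5, 7, 9, 11, 13:
  P  : 6  20  42  72  110  156  210
  Δ  : 14  22  30  38  46  54
  Δ^2: 8  8  8  8  8
  Δ^3: 0  0  0  0
  Δ^4: 0  0  0
  Δ^5: 0  0
  Δ^6: 0
The second differences are constant (8) and nonzero, while all higher differences vanish, so the minimal degree is 2.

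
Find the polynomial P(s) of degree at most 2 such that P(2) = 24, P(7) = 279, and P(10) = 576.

Write P(s) = as^2 + bs + c. Substituting each data point gives a linear system:
  4a + 2b + c = 24
  49a + 7b + c = 279
  100a + 10b + c = 576
Solving the system yields a = 6, b = -3, c = 6.
So P(s) = 6s² - 3s + 6.
Check: P(10) = 576. ✓

P(s) = 6s^2 - 3s + 6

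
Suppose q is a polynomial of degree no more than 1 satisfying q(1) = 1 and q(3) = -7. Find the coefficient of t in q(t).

Write q(t) = at + b. Substituting each data point gives a linear system:
  a + b = 1
  3a + b = -7
Solving the system yields a = -4, b = 5.
So q(t) = -4t + 5.
The leading coefficient is -4.

-4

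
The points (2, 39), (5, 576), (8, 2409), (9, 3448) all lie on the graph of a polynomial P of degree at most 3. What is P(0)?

1

Write P(s) = as^3 + bs^2 + cs + d. Substituting each data point gives a linear system:
  8a + 4b + 2c + d = 39
  125a + 25b + 5c + d = 576
  512a + 64b + 8c + d = 2409
  729a + 81b + 9c + d = 3448
Solving the system yields a = 5, b = -3, c = 5, d = 1.
So P(s) = 5s^3 - 3s^2 + 5s + 1.
Then P(0) = 1.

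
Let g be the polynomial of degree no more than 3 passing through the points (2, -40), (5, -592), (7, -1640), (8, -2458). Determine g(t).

g(t) = -5t^3 + 2t^2 - 3t - 2

Write g(t) = at^3 + bt^2 + ct + d. Substituting each data point gives a linear system:
  8a + 4b + 2c + d = -40
  125a + 25b + 5c + d = -592
  343a + 49b + 7c + d = -1640
  512a + 64b + 8c + d = -2458
Solving the system yields a = -5, b = 2, c = -3, d = -2.
So g(t) = -5t³ + 2t² - 3t - 2.
Check: g(5) = -592. ✓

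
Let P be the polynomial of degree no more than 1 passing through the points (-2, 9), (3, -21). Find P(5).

Write P(n) = an + b. Substituting each data point gives a linear system:
  -2a + b = 9
  3a + b = -21
Solving the system yields a = -6, b = -3.
So P(n) = -6n - 3.
Then P(5) = -33.

-33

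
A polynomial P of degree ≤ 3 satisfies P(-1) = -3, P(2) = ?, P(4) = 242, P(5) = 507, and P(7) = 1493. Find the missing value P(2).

18

The 4 known points determine the degree-3 polynomial uniquely.
Write P(x) = ax^3 + bx^2 + cx + d. Substituting each data point gives a linear system:
  -a + b - c + d = -3
  64a + 16b + 4c + d = 242
  125a + 25b + 5c + d = 507
  343a + 49b + 7c + d = 1493
Solving the system yields a = 5, b = -4, c = -4, d = 2.
So P(x) = 5x^3 - 4x^2 - 4x + 2.
Then P(2) = 18.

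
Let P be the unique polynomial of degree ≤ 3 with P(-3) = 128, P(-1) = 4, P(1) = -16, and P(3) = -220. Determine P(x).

Write P(x) = ax^3 + bx^2 + cx + d. Substituting each data point gives a linear system:
  -27a + 9b - 3c + d = 128
  -a + b - c + d = 4
  a + b + c + d = -16
  27a + 9b + 3c + d = -220
Solving the system yields a = -6, b = -5, c = -4, d = -1.
So P(x) = -6x³ - 5x² - 4x - 1.
Check: P(3) = -220. ✓

P(x) = -6x^3 - 5x^2 - 4x - 1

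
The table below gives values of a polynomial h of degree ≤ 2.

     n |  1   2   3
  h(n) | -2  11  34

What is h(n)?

Write h(n) = an^2 + bn + c. Substituting each data point gives a linear system:
  a + b + c = -2
  4a + 2b + c = 11
  9a + 3b + c = 34
Solving the system yields a = 5, b = -2, c = -5.
So h(n) = 5n^2 - 2n - 5.
Check: h(3) = 34. ✓

h(n) = 5n^2 - 2n - 5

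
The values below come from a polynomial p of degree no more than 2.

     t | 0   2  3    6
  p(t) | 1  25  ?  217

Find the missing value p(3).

The 3 known points determine the degree-2 polynomial uniquely.
Write p(t) = at^2 + bt + c. Substituting each data point gives a linear system:
  c = 1
  4a + 2b + c = 25
  36a + 6b + c = 217
Solving the system yields a = 6, b = 0, c = 1.
So p(t) = 6t² + 1.
Then p(3) = 55.

55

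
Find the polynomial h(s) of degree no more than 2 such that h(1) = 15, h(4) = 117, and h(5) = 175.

h(s) = 6s^2 + 4s + 5

Write h(s) = as^2 + bs + c. Substituting each data point gives a linear system:
  a + b + c = 15
  16a + 4b + c = 117
  25a + 5b + c = 175
Solving the system yields a = 6, b = 4, c = 5.
So h(s) = 6s^2 + 4s + 5.
Check: h(4) = 117. ✓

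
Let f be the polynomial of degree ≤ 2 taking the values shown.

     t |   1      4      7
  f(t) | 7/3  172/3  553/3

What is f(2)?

Forward differences of the values at t = 1, 4, 7:
  f  : 7/3  172/3  553/3
  Δ  : 55  127
  Δ^2: 72
The second differences are constant, confirming degree 2.
Interpolating (Newton forward form) and evaluating at t = 2 gives f(2) = 38/3.

38/3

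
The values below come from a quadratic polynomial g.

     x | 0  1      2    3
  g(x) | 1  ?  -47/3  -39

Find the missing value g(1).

-7/3

On equispaced nodes a degree-2 polynomial has vanishing third forward difference, so
  - g(0) + 3·g(1) - 3·g(2) + g(3) = 0.
Substituting the known values and solving for g(1):
  3·g(1) = -7
  g(1) = -7/3.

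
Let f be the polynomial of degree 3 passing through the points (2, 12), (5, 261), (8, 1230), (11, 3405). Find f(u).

f(u) = 3u^3 - 5u^2 + u + 6

Using the Lagrange interpolation formula with nodes 2, 5, 8, 11:
  L_0(u) = (u - 5)(u - 8)(u - 11) / -162
  L_1(u) = (u - 2)(u - 8)(u - 11) / 54
  L_2(u) = (u - 2)(u - 5)(u - 11) / -54
  L_3(u) = (u - 2)(u - 5)(u - 8) / 162
Then f(u) = 12·L_0(u) + 261·L_1(u) + 1230·L_2(u) + 3405·L_3(u).
Expanding and collecting terms gives f(u) = 3u^3 - 5u^2 + u + 6.
Check: f(11) = 3405. ✓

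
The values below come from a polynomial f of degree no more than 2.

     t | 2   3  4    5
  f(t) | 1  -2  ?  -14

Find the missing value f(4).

On equispaced nodes a degree-2 polynomial has vanishing third forward difference, so
  - f(2) + 3·f(3) - 3·f(4) + f(5) = 0.
Substituting the known values and solving for f(4):
  -3·f(4) = 21
  f(4) = -7.

-7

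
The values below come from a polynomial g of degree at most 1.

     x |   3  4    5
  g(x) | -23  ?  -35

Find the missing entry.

-29

The 2 known points determine the degree-1 polynomial uniquely.
Write g(x) = ax + b. Substituting each data point gives a linear system:
  3a + b = -23
  5a + b = -35
Solving the system yields a = -6, b = -5.
So g(x) = -6x - 5.
Then g(4) = -29.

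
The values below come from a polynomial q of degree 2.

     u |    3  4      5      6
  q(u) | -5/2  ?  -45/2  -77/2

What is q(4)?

-21/2

On equispaced nodes a degree-2 polynomial has vanishing third forward difference, so
  - q(3) + 3·q(4) - 3·q(5) + q(6) = 0.
Substituting the known values and solving for q(4):
  3·q(4) = -63/2
  q(4) = -21/2.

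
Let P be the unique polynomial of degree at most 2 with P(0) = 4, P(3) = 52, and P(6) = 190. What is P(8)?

332

Using the Lagrange interpolation formula with nodes 0, 3, 6:
  L_0(s) = (s - 3)(s - 6) / 18
  L_1(s) = s(s - 6) / -9
  L_2(s) = s(s - 3) / 18
Then P(s) = 4·L_0(s) + 52·L_1(s) + 190·L_2(s).
Expanding and collecting terms gives P(s) = 5s² + s + 4.
Evaluating at s = 8: P(8) = 332.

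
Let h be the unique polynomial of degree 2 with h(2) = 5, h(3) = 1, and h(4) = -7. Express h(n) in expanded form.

Write h(n) = an^2 + bn + c. Substituting each data point gives a linear system:
  4a + 2b + c = 5
  9a + 3b + c = 1
  16a + 4b + c = -7
Solving the system yields a = -2, b = 6, c = 1.
So h(n) = -2n^2 + 6n + 1.
Check: h(3) = 1. ✓

h(n) = -2n^2 + 6n + 1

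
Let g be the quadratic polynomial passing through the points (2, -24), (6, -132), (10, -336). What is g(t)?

g(t) = -3t^2 - 3t - 6

Write g(t) = at^2 + bt + c. Substituting each data point gives a linear system:
  4a + 2b + c = -24
  36a + 6b + c = -132
  100a + 10b + c = -336
Solving the system yields a = -3, b = -3, c = -6.
So g(t) = -3t^2 - 3t - 6.
Check: g(6) = -132. ✓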